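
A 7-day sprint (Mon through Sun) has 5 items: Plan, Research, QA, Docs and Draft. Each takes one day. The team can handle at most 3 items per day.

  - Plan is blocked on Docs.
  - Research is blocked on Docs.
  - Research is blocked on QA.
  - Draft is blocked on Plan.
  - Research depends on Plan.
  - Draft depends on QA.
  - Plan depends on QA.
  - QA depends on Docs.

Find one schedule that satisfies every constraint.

Plan -> Wed; Draft -> Thu; Docs -> Mon; QA -> Tue; Research -> Thu

Checking: QA(Tue) before Research(Thu); Plan(Wed) before Draft(Thu); Docs(Mon) before Research(Thu); Docs(Mon) before QA(Tue); Plan(Wed) before Research(Thu); Docs(Mon) before Plan(Wed); QA(Tue) before Draft(Thu); QA(Tue) before Plan(Wed); max 2 per day (cap 3).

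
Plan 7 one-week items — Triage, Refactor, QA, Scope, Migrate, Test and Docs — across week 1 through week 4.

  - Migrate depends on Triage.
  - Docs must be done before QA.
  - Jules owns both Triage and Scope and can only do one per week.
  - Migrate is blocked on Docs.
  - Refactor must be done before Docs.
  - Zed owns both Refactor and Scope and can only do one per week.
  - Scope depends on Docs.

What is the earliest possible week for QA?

week 3

Precedence pushes QA to at least week 3.
QA at week 3 is achievable: Test -> week 1; Refactor -> week 1; Triage -> week 1; Docs -> week 2; Migrate -> week 3; QA -> week 3; Scope -> week 3.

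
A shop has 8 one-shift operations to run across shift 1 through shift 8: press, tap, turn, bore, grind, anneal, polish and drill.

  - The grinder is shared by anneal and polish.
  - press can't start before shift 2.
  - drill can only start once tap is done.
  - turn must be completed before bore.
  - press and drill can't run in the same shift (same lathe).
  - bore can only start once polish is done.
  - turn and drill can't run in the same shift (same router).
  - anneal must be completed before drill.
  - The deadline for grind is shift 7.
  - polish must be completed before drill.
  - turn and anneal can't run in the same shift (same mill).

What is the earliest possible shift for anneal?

Downstream work caps anneal at shift 7.
anneal at shift 1 is achievable: turn=shift 2; grind=shift 1; drill=shift 3; bore=shift 3; polish=shift 2; anneal=shift 1; press=shift 2; tap=shift 1.

shift 1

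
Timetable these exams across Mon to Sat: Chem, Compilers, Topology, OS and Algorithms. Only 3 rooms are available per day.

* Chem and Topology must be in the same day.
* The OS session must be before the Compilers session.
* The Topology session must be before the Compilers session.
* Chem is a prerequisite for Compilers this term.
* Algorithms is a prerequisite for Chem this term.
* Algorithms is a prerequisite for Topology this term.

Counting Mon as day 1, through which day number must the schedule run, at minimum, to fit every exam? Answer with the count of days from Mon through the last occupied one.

3 days

The precedence chain requires at least 3 distinct days.
With at most 3 per day and 5 exams, at least 2 days are needed.
3 works (last occupied day: Wed): for example OS -> Mon; Topology -> Tue; Compilers -> Wed; Algorithms -> Mon; Chem -> Tue.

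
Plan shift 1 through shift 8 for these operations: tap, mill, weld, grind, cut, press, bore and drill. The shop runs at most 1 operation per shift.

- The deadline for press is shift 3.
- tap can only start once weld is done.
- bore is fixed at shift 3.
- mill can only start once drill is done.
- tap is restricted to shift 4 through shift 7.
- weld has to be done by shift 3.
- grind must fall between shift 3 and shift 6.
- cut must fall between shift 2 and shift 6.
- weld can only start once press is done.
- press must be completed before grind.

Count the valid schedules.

12

Splitting on tap: it can be shift 4 (2), shift 5 (2), shift 6 (2), shift 7 (6). Listing each branch's schedules as (mill, weld, grind, cut, press, bore, drill) by shift number:
tap=shift 4: (8,2,5,6,1,3,7) (8,2,6,5,1,3,7) — 2.
tap=shift 5: (8,2,4,6,1,3,7) (8,2,6,4,1,3,7) — 2.
tap=shift 6: (8,2,4,5,1,3,7) (8,2,5,4,1,3,7) — 2.
tap=shift 7: (8,2,4,5,1,3,6) (8,2,4,6,1,3,5) (8,2,5,4,1,3,6) (8,2,5,6,1,3,4) (8,2,6,4,1,3,5) (8,2,6,5,1,3,4) — 6.
Summing: 2 + 2 + 2 + 6 = 12.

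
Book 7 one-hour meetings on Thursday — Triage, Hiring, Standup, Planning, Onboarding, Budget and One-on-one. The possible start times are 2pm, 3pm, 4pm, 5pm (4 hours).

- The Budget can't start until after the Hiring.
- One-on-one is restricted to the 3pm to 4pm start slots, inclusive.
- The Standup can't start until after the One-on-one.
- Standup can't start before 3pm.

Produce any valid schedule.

Triage=2pm, Onboarding=2pm, Planning=2pm, Hiring=2pm, Budget=3pm, One-on-one=3pm, Standup=4pm

Checking: One-on-one(3pm) before Standup(4pm); Hiring(2pm) before Budget(3pm); Standup=4pm in [3pm,5pm]; One-on-one=3pm in [3pm,4pm].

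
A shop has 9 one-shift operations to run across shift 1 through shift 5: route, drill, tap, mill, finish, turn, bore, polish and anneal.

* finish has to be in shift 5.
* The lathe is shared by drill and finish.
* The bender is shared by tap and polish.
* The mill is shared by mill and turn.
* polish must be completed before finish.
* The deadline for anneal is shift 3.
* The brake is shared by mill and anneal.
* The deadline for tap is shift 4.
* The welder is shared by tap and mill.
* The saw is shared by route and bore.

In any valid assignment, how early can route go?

shift 1

route at shift 1 is achievable: anneal -> shift 1, polish -> shift 2, finish -> shift 5, drill -> shift 1, tap -> shift 1, route -> shift 1, mill -> shift 2, bore -> shift 2, turn -> shift 1.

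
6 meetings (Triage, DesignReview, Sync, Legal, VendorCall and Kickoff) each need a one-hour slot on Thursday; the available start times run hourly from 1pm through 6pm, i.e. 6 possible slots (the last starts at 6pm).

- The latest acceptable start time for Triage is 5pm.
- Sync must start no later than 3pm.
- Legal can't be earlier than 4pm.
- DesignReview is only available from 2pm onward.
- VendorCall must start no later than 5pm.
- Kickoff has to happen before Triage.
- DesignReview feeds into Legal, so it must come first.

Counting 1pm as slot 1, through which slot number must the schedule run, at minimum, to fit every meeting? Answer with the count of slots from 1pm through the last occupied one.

The precedence chain requires at least 2 distinct slots.
Legal can't be placed before 4pm — that is slot 4 counting from 1pm — so the schedule must run through at least 4 slots.
4 works (last occupied slot: 4pm): for example Kickoff=1pm; Sync=1pm; DesignReview=2pm; Legal=4pm; VendorCall=1pm; Triage=2pm.

4 slots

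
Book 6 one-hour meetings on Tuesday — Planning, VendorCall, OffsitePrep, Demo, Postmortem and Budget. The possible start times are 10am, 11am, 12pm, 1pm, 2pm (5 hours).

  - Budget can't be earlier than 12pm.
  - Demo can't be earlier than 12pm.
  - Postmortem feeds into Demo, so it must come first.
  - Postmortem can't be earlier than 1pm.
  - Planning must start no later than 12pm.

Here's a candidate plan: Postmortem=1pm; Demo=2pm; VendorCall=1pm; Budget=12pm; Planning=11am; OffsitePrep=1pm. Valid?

Postmortem can't be earlier than 1pm — holds.
Planning must start no later than 12pm — holds.
Demo can't be earlier than 12pm — holds.
Postmortem feeds into Demo, so it must come first — holds.
Budget can't be earlier than 12pm — holds.

Yes, all constraints hold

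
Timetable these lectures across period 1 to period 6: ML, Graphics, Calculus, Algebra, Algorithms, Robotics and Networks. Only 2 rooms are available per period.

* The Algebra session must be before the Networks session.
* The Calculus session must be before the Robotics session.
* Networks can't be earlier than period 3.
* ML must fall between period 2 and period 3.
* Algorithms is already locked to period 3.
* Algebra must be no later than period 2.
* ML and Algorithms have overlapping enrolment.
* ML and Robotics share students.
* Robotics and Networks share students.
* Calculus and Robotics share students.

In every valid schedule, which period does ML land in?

period 2

ML's window is period 2–period 3.
Algorithms is fixed at period 3, and ML can't share a period with Algorithms.
So ML must be period 2.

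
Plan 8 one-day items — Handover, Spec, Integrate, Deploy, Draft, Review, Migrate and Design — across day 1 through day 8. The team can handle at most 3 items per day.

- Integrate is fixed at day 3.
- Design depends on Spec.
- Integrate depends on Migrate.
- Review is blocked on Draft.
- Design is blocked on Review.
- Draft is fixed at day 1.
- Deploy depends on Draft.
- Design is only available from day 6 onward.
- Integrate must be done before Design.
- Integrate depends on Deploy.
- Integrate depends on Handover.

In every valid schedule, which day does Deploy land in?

day 2

Draft is fixed at day 1 and must come before Deploy, so Deploy is at least day 2.
Integrate is fixed at day 3 and must come after Deploy, so Deploy is at most day 2.
So Deploy must be day 2.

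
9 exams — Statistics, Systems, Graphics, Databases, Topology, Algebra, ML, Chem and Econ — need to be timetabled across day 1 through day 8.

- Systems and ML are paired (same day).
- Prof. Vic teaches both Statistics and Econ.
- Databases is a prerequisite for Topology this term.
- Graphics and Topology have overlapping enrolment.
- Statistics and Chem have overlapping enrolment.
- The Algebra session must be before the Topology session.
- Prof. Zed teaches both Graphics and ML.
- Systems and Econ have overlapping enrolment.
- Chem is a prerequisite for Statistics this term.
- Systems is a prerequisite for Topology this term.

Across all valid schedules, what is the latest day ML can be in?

day 7

ML must be in the same day as Systems, which can't be after day 7, so ML is at most day 7.
ML at day 7 is achievable: Statistics=day 2; Econ=day 1; Graphics=day 1; Chem=day 1; Systems=day 7; ML=day 7; Topology=day 8; Databases=day 1; Algebra=day 1.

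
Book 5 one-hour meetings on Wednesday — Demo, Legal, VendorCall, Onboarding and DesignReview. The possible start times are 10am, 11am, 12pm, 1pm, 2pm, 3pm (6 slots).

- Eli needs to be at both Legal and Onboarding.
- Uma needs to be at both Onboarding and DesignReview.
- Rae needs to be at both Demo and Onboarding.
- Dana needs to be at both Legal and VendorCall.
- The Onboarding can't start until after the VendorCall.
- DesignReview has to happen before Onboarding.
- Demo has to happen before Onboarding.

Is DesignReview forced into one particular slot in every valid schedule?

No

DesignReview can be 10am (e.g. Onboarding=11am; DesignReview=10am; VendorCall=10am; Demo=10am; Legal=12pm) or 11am (e.g. VendorCall -> 10am, Demo -> 10am, Onboarding -> 12pm, Legal -> 11am, DesignReview -> 11am).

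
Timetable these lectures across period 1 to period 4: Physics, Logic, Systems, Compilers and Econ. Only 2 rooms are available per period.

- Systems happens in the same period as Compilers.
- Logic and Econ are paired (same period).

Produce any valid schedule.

Physics -> period 1; Logic -> period 2; Systems -> period 3; Compilers -> period 3; Econ -> period 2

Checking: Systems = Compilers = period 3; Logic = Econ = period 2; max 2 per period (cap 2).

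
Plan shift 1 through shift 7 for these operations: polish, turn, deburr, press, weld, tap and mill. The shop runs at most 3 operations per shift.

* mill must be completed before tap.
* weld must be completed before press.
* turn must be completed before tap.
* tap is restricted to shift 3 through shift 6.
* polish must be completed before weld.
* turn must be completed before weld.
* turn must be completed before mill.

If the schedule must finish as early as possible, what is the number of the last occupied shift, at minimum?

3

The precedence chain requires at least 3 distinct shifts.
With at most 3 per shift and 7 operations, at least 3 shifts are needed.
3 works (last occupied shift: shift 3): for example polish in shift 1; deburr in shift 1; weld in shift 2; turn in shift 1; mill in shift 2; tap in shift 3; press in shift 3.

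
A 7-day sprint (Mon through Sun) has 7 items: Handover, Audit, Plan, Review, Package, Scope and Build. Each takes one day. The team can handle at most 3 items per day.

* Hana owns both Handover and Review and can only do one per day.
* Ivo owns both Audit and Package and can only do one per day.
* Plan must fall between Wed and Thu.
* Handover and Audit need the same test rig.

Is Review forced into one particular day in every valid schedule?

No

Review can be Mon (e.g. Plan=Wed, Scope=Mon, Audit=Mon, Review=Mon, Handover=Tue, Package=Tue, Build=Tue) or Tue (e.g. Plan=Wed; Handover=Mon; Scope=Mon; Package=Mon; Build=Tue; Review=Tue; Audit=Tue).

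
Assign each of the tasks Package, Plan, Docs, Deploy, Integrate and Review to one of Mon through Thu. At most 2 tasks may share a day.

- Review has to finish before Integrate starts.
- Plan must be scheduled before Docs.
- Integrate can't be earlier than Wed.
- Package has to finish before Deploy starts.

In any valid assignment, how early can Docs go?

Tue

Precedence pushes Docs to at least Tue.
Docs at Tue is achievable: Review -> Tue, Package -> Mon, Deploy -> Wed, Integrate -> Wed, Docs -> Tue, Plan -> Mon.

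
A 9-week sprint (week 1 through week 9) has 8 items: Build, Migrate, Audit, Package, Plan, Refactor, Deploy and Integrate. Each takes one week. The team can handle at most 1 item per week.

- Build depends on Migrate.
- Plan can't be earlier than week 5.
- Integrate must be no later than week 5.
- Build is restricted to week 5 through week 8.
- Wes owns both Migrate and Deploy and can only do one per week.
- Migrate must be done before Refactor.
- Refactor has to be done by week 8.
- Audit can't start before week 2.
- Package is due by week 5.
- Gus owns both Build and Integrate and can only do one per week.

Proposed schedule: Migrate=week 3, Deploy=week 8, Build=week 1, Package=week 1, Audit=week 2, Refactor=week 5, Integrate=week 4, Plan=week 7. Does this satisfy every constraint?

Plan can't be earlier than week 5 — holds.
Refactor has to be done by week 8 — holds.
Build depends on Migrate — violated.
Wes owns both Migrate and Deploy and can only do one per week — holds.
Integrate must be no later than week 5 — holds.
Migrate must be done before Refactor — holds.
The team can handle at most 1 item per week — violated.
Build is restricted to week 5 through week 8 — violated.
Gus owns both Build and Integrate and can only do one per week — holds.
Package is due by week 5 — holds.
Audit can't start before week 2 — holds.

No — it violates: Build is restricted to week 5 through week 8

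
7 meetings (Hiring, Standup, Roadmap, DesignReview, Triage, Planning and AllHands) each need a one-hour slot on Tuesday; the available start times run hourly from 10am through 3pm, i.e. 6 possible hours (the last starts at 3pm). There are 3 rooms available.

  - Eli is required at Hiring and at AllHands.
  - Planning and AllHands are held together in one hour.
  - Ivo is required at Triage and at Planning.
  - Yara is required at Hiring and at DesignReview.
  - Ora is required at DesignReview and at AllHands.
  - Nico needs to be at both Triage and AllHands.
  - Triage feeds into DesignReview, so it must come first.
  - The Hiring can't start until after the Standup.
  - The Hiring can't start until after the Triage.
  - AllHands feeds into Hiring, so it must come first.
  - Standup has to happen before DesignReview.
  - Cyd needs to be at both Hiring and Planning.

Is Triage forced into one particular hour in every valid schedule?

No

Triage can be 10am (e.g. DesignReview in 1pm; AllHands in 11am; Hiring in 12pm; Roadmap in 10am; Planning in 11am; Standup in 10am; Triage in 10am) or 11am (e.g. Triage -> 11am; AllHands -> 10am; Planning -> 10am; Hiring -> 12pm; DesignReview -> 1pm; Roadmap -> 11am; Standup -> 10am).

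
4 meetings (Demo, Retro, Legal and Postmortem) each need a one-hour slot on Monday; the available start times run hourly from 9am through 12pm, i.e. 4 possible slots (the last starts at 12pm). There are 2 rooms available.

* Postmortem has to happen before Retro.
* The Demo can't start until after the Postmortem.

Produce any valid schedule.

Retro=10am; Demo=10am; Legal=9am; Postmortem=9am

Checking: Postmortem(9am) before Retro(10am); Postmortem(9am) before Demo(10am); max 2 per slot (cap 2).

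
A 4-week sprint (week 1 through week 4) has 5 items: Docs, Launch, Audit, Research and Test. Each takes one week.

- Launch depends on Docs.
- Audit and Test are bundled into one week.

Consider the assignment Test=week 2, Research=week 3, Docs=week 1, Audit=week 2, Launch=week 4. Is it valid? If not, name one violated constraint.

Launch depends on Docs — holds.
Audit and Test are bundled into one week — holds.

Valid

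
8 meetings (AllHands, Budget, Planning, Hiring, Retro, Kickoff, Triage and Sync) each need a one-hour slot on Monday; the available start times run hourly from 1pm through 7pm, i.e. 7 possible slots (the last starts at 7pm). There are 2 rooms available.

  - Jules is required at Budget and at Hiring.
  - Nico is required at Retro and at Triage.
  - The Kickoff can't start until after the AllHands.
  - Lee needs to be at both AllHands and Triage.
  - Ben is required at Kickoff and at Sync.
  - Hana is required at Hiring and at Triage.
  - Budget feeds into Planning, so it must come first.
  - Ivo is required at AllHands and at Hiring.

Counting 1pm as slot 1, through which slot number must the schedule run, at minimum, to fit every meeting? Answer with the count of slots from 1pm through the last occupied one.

4

The precedence chain requires at least 2 distinct slots.
With at most 2 per slot and 8 meetings, at least 4 slots are needed.
4 works (last occupied slot: 4pm): for example Triage -> 4pm, Sync -> 4pm, Kickoff -> 2pm, Retro -> 3pm, Planning -> 2pm, Budget -> 1pm, Hiring -> 3pm, AllHands -> 1pm.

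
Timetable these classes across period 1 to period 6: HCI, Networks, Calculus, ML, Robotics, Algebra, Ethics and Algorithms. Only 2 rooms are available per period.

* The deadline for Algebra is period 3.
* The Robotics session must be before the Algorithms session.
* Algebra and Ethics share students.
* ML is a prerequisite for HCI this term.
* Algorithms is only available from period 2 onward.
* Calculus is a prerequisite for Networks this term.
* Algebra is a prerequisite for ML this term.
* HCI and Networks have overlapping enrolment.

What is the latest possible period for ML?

period 5

Precedence pushes ML to at least period 2; downstream work caps ML at period 5.
ML at period 5 is achievable: ML=period 5, Networks=period 3, Ethics=period 3, Robotics=period 1, Calculus=period 2, Algorithms=period 2, Algebra=period 1, HCI=period 6.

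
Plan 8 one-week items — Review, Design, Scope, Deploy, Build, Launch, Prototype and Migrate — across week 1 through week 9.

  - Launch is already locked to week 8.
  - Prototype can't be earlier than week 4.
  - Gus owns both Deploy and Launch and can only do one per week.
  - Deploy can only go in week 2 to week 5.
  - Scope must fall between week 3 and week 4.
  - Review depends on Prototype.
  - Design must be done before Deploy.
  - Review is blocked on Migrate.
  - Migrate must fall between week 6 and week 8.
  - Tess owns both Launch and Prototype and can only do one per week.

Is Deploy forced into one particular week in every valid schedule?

No

Deploy can be week 2 (e.g. Review=week 7; Launch=week 8; Deploy=week 2; Scope=week 3; Build=week 1; Migrate=week 6; Prototype=week 4; Design=week 1) or week 3 (e.g. Prototype -> week 4, Design -> week 1, Launch -> week 8, Build -> week 1, Deploy -> week 3, Migrate -> week 6, Scope -> week 3, Review -> week 7).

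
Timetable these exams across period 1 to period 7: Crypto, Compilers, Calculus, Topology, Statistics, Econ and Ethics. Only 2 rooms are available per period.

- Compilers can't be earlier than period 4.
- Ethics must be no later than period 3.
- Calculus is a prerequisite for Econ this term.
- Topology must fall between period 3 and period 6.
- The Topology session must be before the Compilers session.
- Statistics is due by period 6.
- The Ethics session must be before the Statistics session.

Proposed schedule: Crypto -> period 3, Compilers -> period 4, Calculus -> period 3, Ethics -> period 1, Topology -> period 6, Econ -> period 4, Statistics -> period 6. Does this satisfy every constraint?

No. The Topology session must be before the Compilers session is not satisfied.

Topology must fall between period 3 and period 6 — holds.
Statistics is due by period 6 — holds.
Only 2 rooms are available per period — holds.
The Topology session must be before the Compilers session — violated.
Compilers can't be earlier than period 4 — holds.
Calculus is a prerequisite for Econ this term — holds.
The Ethics session must be before the Statistics session — holds.
Ethics must be no later than period 3 — holds.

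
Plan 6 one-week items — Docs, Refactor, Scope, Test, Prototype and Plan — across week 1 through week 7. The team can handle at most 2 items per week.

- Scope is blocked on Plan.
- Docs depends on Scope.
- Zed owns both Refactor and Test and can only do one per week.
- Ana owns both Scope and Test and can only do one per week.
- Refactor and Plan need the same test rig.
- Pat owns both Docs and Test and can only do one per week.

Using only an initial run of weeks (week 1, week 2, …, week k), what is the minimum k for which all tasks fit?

The precedence chain requires at least 3 distinct weeks.
With at most 2 per week and 6 tasks, at least 3 weeks are needed.
3 works (last occupied week: week 3): for example Docs=week 3, Scope=week 2, Test=week 1, Plan=week 1, Prototype=week 3, Refactor=week 2.

3 weeks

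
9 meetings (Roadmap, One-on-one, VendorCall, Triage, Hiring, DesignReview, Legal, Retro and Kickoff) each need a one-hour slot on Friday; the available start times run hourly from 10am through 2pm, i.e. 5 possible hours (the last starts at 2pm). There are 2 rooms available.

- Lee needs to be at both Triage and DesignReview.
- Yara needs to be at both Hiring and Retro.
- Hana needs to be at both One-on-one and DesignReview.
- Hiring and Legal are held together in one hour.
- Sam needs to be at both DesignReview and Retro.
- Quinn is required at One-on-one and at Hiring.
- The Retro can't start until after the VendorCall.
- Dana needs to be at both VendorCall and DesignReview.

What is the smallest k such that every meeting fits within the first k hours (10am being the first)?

The precedence chain requires at least 2 distinct hours.
With at most 2 per hour and 9 meetings, at least 5 hours are needed.
5 works (last occupied hour: 2pm): for example Triage=12pm; Retro=11am; Roadmap=10am; DesignReview=2pm; One-on-one=11am; Legal=1pm; Kickoff=12pm; Hiring=1pm; VendorCall=10am.

5 hours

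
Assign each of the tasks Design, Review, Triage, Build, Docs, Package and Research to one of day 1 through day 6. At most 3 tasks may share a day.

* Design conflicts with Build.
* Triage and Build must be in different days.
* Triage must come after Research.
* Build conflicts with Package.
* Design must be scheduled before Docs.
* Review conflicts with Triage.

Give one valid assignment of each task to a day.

Build in day 3, Review in day 1, Docs in day 2, Package in day 2, Research in day 1, Design in day 1, Triage in day 2

Checking: Design(day 1) before Docs(day 2); Research(day 1) before Triage(day 2); Build(day 3) != Package(day 2); Design(day 1) != Build(day 3); Review(day 1) != Triage(day 2); Triage(day 2) != Build(day 3); max 3 per day (cap 3).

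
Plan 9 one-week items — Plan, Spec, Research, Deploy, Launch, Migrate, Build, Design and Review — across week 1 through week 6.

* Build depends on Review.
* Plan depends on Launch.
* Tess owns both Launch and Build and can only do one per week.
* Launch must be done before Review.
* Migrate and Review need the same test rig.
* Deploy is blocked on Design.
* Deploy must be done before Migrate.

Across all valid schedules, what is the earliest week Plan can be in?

week 2

Precedence pushes Plan to at least week 2.
Plan at week 2 is achievable: Deploy -> week 2, Migrate -> week 3, Review -> week 2, Design -> week 1, Build -> week 3, Spec -> week 1, Research -> week 1, Plan -> week 2, Launch -> week 1.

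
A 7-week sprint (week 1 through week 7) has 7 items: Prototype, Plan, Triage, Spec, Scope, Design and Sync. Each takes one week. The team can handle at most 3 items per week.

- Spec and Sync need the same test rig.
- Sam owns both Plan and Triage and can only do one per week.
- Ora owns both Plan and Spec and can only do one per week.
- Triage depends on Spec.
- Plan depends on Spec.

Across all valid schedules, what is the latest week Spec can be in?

week 5

Downstream work caps Spec at week 6.
Spec at week 5 is achievable: Design=week 1, Spec=week 5, Scope=week 1, Sync=week 2, Triage=week 7, Prototype=week 1, Plan=week 6.
Nothing later works — the conflict and capacity constraints rule out every week after week 5.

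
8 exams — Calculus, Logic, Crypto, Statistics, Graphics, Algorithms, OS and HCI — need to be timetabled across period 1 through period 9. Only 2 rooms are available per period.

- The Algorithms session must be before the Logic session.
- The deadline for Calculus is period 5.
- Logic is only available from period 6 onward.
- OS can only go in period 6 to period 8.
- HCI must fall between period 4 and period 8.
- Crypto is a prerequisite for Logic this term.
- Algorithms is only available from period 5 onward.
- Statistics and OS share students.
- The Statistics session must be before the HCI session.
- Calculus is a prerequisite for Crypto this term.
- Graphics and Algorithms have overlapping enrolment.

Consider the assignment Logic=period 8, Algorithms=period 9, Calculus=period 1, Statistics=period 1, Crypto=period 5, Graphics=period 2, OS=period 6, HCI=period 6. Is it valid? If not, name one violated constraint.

No — it violates: The Algorithms session must be before the Logic session

Graphics and Algorithms have overlapping enrolment — holds.
Calculus is a prerequisite for Crypto this term — holds.
HCI must fall between period 4 and period 8 — holds.
The deadline for Calculus is period 5 — holds.
Only 2 rooms are available per period — holds.
Crypto is a prerequisite for Logic this term — holds.
The Statistics session must be before the HCI session — holds.
The Algorithms session must be before the Logic session — violated.
Statistics and OS share students — holds.
OS can only go in period 6 to period 8 — holds.
Logic is only available from period 6 onward — holds.
Algorithms is only available from period 5 onward — holds.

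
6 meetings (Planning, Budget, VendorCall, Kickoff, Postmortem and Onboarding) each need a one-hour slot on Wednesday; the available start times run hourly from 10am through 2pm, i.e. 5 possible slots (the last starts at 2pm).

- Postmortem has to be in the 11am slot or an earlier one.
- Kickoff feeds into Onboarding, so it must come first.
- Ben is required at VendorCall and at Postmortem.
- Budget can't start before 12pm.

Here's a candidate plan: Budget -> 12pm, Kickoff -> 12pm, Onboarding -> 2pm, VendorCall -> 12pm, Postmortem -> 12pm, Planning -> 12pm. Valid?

No — it violates: Postmortem has to be in the 11am slot or an earlier one

Budget can't start before 12pm — holds.
Kickoff feeds into Onboarding, so it must come first — holds.
Ben is required at VendorCall and at Postmortem — violated.
Postmortem has to be in the 11am slot or an earlier one — violated.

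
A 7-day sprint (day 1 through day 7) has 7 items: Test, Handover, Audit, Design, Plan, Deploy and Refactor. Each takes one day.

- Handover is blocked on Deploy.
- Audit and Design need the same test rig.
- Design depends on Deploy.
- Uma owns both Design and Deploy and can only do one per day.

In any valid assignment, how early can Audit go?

day 1

Audit at day 1 is achievable: Design=day 2; Audit=day 1; Plan=day 1; Deploy=day 1; Handover=day 2; Refactor=day 1; Test=day 1.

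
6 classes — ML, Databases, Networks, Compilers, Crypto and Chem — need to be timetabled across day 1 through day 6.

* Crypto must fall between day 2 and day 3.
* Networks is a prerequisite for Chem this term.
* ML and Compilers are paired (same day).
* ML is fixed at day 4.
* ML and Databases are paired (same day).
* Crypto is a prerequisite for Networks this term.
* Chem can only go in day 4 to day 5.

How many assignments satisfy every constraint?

Enumerating: Crypto -> day 2; Databases -> day 4; Networks -> day 3; Chem -> day 4; ML -> day 4; Compilers -> day 4 | Networks in day 3; Databases in day 4; Compilers in day 4; Crypto in day 2; Chem in day 5; ML in day 4 | Chem=day 5, ML=day 4, Networks=day 4, Crypto=day 2, Compilers=day 4, Databases=day 4 | Crypto -> day 3; Chem -> day 5; Databases -> day 4; Compilers -> day 4; Networks -> day 4; ML -> day 4.

4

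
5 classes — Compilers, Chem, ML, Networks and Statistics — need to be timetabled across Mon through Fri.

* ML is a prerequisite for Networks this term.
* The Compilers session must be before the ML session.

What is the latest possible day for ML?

Precedence pushes ML to at least Tue; downstream work caps ML at Thu.
ML at Thu is achievable: Statistics=Mon; ML=Thu; Networks=Fri; Compilers=Mon; Chem=Mon.

Thu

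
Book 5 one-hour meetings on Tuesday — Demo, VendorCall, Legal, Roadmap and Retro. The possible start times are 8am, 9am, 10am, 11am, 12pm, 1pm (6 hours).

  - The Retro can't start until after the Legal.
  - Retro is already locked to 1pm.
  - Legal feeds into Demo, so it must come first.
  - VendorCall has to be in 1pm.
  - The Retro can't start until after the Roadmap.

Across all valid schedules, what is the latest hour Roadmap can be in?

Downstream work caps Roadmap at 12pm.
Roadmap at 12pm is achievable: VendorCall -> 1pm; Retro -> 1pm; Legal -> 8am; Roadmap -> 12pm; Demo -> 9am.

12pm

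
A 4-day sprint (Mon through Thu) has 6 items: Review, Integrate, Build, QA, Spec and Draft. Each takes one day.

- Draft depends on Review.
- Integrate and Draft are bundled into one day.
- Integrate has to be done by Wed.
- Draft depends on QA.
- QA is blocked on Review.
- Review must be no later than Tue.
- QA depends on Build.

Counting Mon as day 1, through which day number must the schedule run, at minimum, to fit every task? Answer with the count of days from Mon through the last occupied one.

The precedence chain requires at least 3 distinct days.
3 works (last occupied day: Wed): for example Build in Mon; Spec in Mon; QA in Tue; Draft in Wed; Integrate in Wed; Review in Mon.

3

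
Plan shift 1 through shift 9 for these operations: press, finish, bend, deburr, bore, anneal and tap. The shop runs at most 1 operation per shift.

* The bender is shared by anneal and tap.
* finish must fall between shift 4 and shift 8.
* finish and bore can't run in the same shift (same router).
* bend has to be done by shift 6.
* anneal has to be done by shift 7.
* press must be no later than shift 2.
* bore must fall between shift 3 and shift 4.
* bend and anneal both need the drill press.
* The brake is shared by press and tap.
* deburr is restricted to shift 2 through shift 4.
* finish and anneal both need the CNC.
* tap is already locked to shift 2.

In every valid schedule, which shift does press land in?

press's window is shift 1–shift 2.
tap is fixed at shift 2, and press can't share a shift with tap.
So press must be shift 1.

shift 1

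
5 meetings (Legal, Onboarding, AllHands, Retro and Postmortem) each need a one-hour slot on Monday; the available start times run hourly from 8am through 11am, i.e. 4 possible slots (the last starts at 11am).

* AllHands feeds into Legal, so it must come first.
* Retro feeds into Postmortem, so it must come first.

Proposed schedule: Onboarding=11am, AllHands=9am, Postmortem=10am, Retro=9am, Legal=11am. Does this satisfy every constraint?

Retro feeds into Postmortem, so it must come first — holds.
AllHands feeds into Legal, so it must come first — holds.

Valid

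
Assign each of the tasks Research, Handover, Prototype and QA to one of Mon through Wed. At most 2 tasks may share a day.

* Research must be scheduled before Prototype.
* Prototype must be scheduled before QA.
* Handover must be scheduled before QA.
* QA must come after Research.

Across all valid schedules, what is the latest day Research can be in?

Downstream work caps Research at Mon.
Research at Mon is achievable: Prototype -> Tue; Research -> Mon; QA -> Wed; Handover -> Mon.

Mon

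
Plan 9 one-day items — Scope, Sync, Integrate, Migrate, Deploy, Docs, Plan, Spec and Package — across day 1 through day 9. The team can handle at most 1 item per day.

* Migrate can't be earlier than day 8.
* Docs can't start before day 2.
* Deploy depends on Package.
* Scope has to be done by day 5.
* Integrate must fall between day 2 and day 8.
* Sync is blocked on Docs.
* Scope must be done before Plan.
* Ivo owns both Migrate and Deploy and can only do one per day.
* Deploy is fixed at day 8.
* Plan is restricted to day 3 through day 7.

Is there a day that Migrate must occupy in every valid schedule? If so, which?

day 9

Migrate's window is day 8–day 9.
Deploy is fixed at day 8, and Migrate can't share a day with Deploy.
So Migrate must be day 9.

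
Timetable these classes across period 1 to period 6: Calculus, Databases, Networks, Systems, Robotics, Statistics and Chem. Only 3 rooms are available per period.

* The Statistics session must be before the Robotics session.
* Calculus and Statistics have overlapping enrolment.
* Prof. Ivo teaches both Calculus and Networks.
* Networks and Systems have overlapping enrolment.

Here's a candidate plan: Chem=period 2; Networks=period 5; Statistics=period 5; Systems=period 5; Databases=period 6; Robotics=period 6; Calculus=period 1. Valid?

Only 3 rooms are available per period — holds.
Networks and Systems have overlapping enrolment — violated.
Calculus and Statistics have overlapping enrolment — holds.
The Statistics session must be before the Robotics session — holds.
Prof. Ivo teaches both Calculus and Networks — holds.

No — it violates: Networks and Systems have overlapping enrolment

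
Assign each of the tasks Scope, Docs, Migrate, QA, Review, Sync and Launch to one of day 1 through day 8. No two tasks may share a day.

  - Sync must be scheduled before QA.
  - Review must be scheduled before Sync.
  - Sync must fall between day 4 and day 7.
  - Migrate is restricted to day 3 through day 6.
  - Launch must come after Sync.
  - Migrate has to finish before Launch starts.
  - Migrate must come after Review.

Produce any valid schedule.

Review -> day 1, Launch -> day 5, Scope -> day 2, Sync -> day 4, QA -> day 6, Docs -> day 7, Migrate -> day 3

Checking: Review(day 1) before Migrate(day 3); Review(day 1) before Sync(day 4); Sync(day 4) before QA(day 6); Migrate(day 3) before Launch(day 5); Sync(day 4) before Launch(day 5); Sync=day 4 in [day 4,day 7]; Migrate=day 3 in [day 3,day 6]; max 1 per day (cap 1).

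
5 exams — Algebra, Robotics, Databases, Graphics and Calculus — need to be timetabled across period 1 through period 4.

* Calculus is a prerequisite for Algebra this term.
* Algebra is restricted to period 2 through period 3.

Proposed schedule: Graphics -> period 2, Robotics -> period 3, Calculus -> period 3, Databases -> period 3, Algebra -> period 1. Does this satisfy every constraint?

No — it violates: Calculus is a prerequisite for Algebra this term

Algebra is restricted to period 2 through period 3 — violated.
Calculus is a prerequisite for Algebra this term — violated.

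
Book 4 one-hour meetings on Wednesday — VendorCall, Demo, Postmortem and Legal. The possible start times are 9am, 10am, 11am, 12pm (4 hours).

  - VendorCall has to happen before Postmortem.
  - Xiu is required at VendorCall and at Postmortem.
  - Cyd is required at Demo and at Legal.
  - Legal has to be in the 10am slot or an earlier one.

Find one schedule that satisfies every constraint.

VendorCall -> 9am, Postmortem -> 10am, Demo -> 10am, Legal -> 9am

Checking: VendorCall(9am) before Postmortem(10am); Demo(10am) != Legal(9am); VendorCall(9am) != Postmortem(10am); Legal=9am in [9am,10am].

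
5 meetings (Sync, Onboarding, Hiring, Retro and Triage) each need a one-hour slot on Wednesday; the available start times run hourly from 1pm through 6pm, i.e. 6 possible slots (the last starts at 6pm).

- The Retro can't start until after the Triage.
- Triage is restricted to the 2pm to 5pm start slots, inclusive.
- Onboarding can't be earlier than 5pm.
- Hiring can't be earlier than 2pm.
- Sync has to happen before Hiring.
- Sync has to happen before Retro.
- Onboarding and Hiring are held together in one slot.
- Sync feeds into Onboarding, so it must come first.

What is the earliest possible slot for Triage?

Triage is available from 2pm; Triage's own window allows nothing later than 5pm.
Triage at 2pm is achievable: Retro in 3pm, Onboarding in 5pm, Sync in 1pm, Triage in 2pm, Hiring in 5pm.

2pm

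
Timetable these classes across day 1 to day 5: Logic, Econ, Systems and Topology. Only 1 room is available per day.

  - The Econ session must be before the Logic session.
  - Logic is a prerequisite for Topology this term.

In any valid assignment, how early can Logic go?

Precedence pushes Logic to at least day 2; downstream work caps Logic at day 4.
Logic at day 2 is achievable: Econ=day 1, Logic=day 2, Topology=day 3, Systems=day 4.

day 2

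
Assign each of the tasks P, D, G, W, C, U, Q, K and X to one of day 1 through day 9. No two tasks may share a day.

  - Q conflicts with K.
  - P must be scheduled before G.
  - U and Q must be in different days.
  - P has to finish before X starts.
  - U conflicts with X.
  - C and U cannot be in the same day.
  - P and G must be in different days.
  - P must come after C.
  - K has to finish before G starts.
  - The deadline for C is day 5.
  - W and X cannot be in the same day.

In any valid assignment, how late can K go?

day 8

Downstream work caps K at day 8.
K at day 8 is achievable: K -> day 8; C -> day 1; Q -> day 7; D -> day 4; P -> day 2; G -> day 9; X -> day 3; U -> day 6; W -> day 5.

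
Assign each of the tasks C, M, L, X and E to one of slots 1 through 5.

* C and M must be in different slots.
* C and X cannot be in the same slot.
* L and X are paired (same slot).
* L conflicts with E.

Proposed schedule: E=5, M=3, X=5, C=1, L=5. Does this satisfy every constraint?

No. L conflicts with E is not satisfied.

L conflicts with E — violated.
C and X cannot be in the same slot — holds.
C and M must be in different slots — holds.
L and X are paired (same slot) — holds.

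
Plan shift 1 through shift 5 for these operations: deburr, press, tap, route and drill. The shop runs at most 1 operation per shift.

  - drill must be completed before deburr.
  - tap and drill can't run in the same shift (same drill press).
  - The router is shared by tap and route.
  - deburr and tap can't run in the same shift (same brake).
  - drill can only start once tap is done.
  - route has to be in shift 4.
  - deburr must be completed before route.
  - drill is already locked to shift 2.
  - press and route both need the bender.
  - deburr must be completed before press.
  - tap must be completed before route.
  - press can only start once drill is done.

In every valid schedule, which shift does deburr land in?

drill is fixed at shift 2 and must come before deburr, so deburr is at least shift 3.
route is fixed at shift 4 and must come after deburr, so deburr is at most shift 3.
So deburr must be shift 3.

shift 3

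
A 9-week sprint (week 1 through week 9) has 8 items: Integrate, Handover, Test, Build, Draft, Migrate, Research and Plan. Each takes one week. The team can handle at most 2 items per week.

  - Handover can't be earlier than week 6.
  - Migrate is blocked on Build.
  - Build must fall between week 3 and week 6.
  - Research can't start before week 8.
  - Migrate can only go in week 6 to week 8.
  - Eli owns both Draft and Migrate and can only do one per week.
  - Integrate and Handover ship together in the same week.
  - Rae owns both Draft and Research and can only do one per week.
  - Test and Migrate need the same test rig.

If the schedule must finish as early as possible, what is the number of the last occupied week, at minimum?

The precedence chain requires at least 2 distinct weeks.
With at most 2 per week and 8 work items, at least 4 weeks are needed.
Research can't be placed before week 8, so the schedule must run through at least week 8.
8 works (last occupied week: week 8): for example Migrate -> week 6, Build -> week 3, Handover -> week 7, Test -> week 1, Research -> week 8, Draft -> week 1, Integrate -> week 7, Plan -> week 2.

week 8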